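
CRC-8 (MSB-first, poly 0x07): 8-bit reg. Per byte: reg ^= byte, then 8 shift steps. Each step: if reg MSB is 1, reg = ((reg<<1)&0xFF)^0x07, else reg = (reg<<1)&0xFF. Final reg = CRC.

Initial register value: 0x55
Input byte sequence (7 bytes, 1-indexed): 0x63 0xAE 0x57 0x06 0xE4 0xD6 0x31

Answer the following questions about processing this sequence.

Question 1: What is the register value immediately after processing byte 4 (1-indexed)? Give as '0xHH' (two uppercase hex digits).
Answer: 0xCC

Derivation:
After byte 1 (0x63): reg=0x82
After byte 2 (0xAE): reg=0xC4
After byte 3 (0x57): reg=0xF0
After byte 4 (0x06): reg=0xCC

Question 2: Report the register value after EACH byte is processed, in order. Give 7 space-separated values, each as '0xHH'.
0x82 0xC4 0xF0 0xCC 0xD8 0x2A 0x41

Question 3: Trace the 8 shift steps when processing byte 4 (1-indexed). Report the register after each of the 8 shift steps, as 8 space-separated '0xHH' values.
After byte 1 (0x63): reg=0x82
After byte 2 (0xAE): reg=0xC4
After byte 3 (0x57): reg=0xF0
Register before byte 4: 0xF0
After XOR with byte 0x06: 0xF6

Answer: 0xEB 0xD1 0xA5 0x4D 0x9A 0x33 0x66 0xCC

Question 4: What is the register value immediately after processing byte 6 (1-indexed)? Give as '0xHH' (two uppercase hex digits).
After byte 1 (0x63): reg=0x82
After byte 2 (0xAE): reg=0xC4
After byte 3 (0x57): reg=0xF0
After byte 4 (0x06): reg=0xCC
After byte 5 (0xE4): reg=0xD8
After byte 6 (0xD6): reg=0x2A

Answer: 0x2A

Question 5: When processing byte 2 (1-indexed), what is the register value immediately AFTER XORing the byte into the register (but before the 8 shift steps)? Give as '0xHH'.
Register before byte 2: 0x82
Byte 2: 0xAE
0x82 XOR 0xAE = 0x2C

Answer: 0x2C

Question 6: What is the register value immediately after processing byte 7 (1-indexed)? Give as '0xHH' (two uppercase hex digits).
After byte 1 (0x63): reg=0x82
After byte 2 (0xAE): reg=0xC4
After byte 3 (0x57): reg=0xF0
After byte 4 (0x06): reg=0xCC
After byte 5 (0xE4): reg=0xD8
After byte 6 (0xD6): reg=0x2A
After byte 7 (0x31): reg=0x41

Answer: 0x41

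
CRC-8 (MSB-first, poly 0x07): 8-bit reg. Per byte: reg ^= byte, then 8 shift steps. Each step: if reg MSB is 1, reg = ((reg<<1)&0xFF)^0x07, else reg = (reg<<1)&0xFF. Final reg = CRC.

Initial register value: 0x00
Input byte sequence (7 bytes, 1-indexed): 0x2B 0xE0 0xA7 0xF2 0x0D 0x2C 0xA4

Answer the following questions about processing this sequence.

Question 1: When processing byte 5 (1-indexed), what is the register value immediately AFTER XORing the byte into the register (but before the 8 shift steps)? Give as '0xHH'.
Register before byte 5: 0x29
Byte 5: 0x0D
0x29 XOR 0x0D = 0x24

Answer: 0x24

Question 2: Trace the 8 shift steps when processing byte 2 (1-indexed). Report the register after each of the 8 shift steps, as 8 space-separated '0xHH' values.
After byte 1 (0x2B): reg=0xD1
Register before byte 2: 0xD1
After XOR with byte 0xE0: 0x31

Answer: 0x62 0xC4 0x8F 0x19 0x32 0x64 0xC8 0x97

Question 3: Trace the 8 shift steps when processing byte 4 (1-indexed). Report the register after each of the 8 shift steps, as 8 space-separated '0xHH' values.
Answer: 0xC4 0x8F 0x19 0x32 0x64 0xC8 0x97 0x29

Derivation:
After byte 1 (0x2B): reg=0xD1
After byte 2 (0xE0): reg=0x97
After byte 3 (0xA7): reg=0x90
Register before byte 4: 0x90
After XOR with byte 0xF2: 0x62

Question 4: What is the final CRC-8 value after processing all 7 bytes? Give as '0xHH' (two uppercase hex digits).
After byte 1 (0x2B): reg=0xD1
After byte 2 (0xE0): reg=0x97
After byte 3 (0xA7): reg=0x90
After byte 4 (0xF2): reg=0x29
After byte 5 (0x0D): reg=0xFC
After byte 6 (0x2C): reg=0x3E
After byte 7 (0xA4): reg=0xCF

Answer: 0xCF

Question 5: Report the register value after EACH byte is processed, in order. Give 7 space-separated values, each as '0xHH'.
0xD1 0x97 0x90 0x29 0xFC 0x3E 0xCF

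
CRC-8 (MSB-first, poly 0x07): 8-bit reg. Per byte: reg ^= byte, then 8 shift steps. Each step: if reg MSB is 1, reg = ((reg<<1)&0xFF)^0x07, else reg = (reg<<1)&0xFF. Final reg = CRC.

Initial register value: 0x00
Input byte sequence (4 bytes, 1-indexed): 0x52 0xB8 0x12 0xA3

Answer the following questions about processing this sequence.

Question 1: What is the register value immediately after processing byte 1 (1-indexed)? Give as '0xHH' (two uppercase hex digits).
Answer: 0xB9

Derivation:
After byte 1 (0x52): reg=0xB9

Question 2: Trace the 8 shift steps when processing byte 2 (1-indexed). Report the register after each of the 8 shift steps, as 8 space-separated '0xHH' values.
After byte 1 (0x52): reg=0xB9
Register before byte 2: 0xB9
After XOR with byte 0xB8: 0x01

Answer: 0x02 0x04 0x08 0x10 0x20 0x40 0x80 0x07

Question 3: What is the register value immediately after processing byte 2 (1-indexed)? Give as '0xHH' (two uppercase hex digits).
Answer: 0x07

Derivation:
After byte 1 (0x52): reg=0xB9
After byte 2 (0xB8): reg=0x07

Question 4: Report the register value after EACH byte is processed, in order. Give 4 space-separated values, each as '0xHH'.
0xB9 0x07 0x6B 0x76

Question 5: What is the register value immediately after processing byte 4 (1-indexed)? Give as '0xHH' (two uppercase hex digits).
After byte 1 (0x52): reg=0xB9
After byte 2 (0xB8): reg=0x07
After byte 3 (0x12): reg=0x6B
After byte 4 (0xA3): reg=0x76

Answer: 0x76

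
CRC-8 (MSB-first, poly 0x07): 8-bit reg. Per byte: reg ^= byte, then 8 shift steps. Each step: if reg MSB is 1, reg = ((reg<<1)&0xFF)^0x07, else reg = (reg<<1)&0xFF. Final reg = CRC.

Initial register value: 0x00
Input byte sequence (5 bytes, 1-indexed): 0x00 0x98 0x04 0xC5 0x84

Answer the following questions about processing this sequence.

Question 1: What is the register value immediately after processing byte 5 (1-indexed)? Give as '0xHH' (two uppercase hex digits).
Answer: 0x74

Derivation:
After byte 1 (0x00): reg=0x00
After byte 2 (0x98): reg=0xC1
After byte 3 (0x04): reg=0x55
After byte 4 (0xC5): reg=0xF9
After byte 5 (0x84): reg=0x74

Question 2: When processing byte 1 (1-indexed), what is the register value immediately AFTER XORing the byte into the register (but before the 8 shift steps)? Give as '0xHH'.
Answer: 0x00

Derivation:
Register before byte 1: 0x00
Byte 1: 0x00
0x00 XOR 0x00 = 0x00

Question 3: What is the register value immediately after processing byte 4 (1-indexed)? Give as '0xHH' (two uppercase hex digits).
After byte 1 (0x00): reg=0x00
After byte 2 (0x98): reg=0xC1
After byte 3 (0x04): reg=0x55
After byte 4 (0xC5): reg=0xF9

Answer: 0xF9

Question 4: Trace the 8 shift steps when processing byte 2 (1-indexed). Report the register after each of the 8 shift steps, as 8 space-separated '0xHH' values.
After byte 1 (0x00): reg=0x00
Register before byte 2: 0x00
After XOR with byte 0x98: 0x98

Answer: 0x37 0x6E 0xDC 0xBF 0x79 0xF2 0xE3 0xC1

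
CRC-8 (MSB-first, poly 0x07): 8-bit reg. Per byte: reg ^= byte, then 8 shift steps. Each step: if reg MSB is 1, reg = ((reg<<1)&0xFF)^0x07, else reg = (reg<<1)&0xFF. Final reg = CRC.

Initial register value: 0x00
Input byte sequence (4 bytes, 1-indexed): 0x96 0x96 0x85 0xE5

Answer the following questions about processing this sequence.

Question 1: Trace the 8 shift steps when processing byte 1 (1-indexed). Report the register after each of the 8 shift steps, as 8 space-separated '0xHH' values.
Register before byte 1: 0x00
After XOR with byte 0x96: 0x96

Answer: 0x2B 0x56 0xAC 0x5F 0xBE 0x7B 0xF6 0xEB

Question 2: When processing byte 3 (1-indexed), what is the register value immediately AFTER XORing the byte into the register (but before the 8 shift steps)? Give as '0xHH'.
Answer: 0xF1

Derivation:
Register before byte 3: 0x74
Byte 3: 0x85
0x74 XOR 0x85 = 0xF1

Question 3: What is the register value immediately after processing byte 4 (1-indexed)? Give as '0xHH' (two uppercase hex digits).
After byte 1 (0x96): reg=0xEB
After byte 2 (0x96): reg=0x74
After byte 3 (0x85): reg=0xD9
After byte 4 (0xE5): reg=0xB4

Answer: 0xB4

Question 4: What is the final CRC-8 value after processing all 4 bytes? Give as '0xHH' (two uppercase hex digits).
Answer: 0xB4

Derivation:
After byte 1 (0x96): reg=0xEB
After byte 2 (0x96): reg=0x74
After byte 3 (0x85): reg=0xD9
After byte 4 (0xE5): reg=0xB4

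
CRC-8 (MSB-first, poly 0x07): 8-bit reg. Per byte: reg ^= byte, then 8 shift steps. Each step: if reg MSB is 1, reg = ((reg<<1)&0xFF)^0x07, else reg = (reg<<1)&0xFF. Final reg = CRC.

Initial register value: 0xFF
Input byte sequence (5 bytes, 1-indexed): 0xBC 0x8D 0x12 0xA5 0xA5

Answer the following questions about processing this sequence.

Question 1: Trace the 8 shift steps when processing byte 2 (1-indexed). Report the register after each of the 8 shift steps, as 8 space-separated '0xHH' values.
After byte 1 (0xBC): reg=0xCE
Register before byte 2: 0xCE
After XOR with byte 0x8D: 0x43

Answer: 0x86 0x0B 0x16 0x2C 0x58 0xB0 0x67 0xCE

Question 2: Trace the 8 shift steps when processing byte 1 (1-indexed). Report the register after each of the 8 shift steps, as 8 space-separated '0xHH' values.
Answer: 0x86 0x0B 0x16 0x2C 0x58 0xB0 0x67 0xCE

Derivation:
Register before byte 1: 0xFF
After XOR with byte 0xBC: 0x43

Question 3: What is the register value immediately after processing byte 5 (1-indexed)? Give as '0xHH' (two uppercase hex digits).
Answer: 0xFE

Derivation:
After byte 1 (0xBC): reg=0xCE
After byte 2 (0x8D): reg=0xCE
After byte 3 (0x12): reg=0x1A
After byte 4 (0xA5): reg=0x34
After byte 5 (0xA5): reg=0xFE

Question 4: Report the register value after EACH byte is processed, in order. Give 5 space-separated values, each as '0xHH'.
0xCE 0xCE 0x1A 0x34 0xFE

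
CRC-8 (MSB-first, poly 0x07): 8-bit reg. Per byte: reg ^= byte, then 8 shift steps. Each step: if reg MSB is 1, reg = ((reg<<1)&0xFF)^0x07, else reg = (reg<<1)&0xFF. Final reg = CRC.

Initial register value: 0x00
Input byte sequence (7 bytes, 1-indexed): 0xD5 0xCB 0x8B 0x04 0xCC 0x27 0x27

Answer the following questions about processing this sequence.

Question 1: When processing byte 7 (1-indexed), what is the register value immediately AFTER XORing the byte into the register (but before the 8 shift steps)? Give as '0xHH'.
Answer: 0xBA

Derivation:
Register before byte 7: 0x9D
Byte 7: 0x27
0x9D XOR 0x27 = 0xBA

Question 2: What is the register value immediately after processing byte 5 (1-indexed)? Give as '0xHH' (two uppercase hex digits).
Answer: 0x79

Derivation:
After byte 1 (0xD5): reg=0x25
After byte 2 (0xCB): reg=0x84
After byte 3 (0x8B): reg=0x2D
After byte 4 (0x04): reg=0xDF
After byte 5 (0xCC): reg=0x79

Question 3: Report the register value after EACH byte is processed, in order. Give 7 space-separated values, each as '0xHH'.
0x25 0x84 0x2D 0xDF 0x79 0x9D 0x2F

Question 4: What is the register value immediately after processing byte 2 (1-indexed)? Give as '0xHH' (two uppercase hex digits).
Answer: 0x84

Derivation:
After byte 1 (0xD5): reg=0x25
After byte 2 (0xCB): reg=0x84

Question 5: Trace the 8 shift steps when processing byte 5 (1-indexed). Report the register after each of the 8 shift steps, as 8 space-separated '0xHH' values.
After byte 1 (0xD5): reg=0x25
After byte 2 (0xCB): reg=0x84
After byte 3 (0x8B): reg=0x2D
After byte 4 (0x04): reg=0xDF
Register before byte 5: 0xDF
After XOR with byte 0xCC: 0x13

Answer: 0x26 0x4C 0x98 0x37 0x6E 0xDC 0xBF 0x79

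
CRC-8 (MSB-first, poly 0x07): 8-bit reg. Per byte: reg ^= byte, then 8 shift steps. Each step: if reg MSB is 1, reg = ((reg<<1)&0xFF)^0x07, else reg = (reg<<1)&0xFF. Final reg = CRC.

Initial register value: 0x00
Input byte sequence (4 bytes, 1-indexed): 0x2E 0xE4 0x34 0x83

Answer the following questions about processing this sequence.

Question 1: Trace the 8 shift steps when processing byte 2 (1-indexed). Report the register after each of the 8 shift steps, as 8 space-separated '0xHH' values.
Answer: 0x5C 0xB8 0x77 0xEE 0xDB 0xB1 0x65 0xCA

Derivation:
After byte 1 (0x2E): reg=0xCA
Register before byte 2: 0xCA
After XOR with byte 0xE4: 0x2E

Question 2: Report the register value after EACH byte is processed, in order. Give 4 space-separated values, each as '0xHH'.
0xCA 0xCA 0xF4 0x42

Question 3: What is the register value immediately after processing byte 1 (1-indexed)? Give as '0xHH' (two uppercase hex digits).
Answer: 0xCA

Derivation:
After byte 1 (0x2E): reg=0xCA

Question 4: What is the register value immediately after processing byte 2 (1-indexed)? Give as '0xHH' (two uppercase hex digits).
Answer: 0xCA

Derivation:
After byte 1 (0x2E): reg=0xCA
After byte 2 (0xE4): reg=0xCA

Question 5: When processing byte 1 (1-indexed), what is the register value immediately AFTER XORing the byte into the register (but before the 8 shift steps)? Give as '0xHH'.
Register before byte 1: 0x00
Byte 1: 0x2E
0x00 XOR 0x2E = 0x2E

Answer: 0x2E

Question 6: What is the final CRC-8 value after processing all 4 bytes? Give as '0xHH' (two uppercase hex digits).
Answer: 0x42

Derivation:
After byte 1 (0x2E): reg=0xCA
After byte 2 (0xE4): reg=0xCA
After byte 3 (0x34): reg=0xF4
After byte 4 (0x83): reg=0x42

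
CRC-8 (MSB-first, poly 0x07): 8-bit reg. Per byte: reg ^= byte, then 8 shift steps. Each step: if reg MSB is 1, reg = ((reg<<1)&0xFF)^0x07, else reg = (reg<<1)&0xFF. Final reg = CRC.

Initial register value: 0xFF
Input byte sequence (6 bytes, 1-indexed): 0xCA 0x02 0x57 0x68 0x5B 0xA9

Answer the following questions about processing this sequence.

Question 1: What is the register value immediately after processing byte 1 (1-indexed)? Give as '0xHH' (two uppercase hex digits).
Answer: 0x8B

Derivation:
After byte 1 (0xCA): reg=0x8B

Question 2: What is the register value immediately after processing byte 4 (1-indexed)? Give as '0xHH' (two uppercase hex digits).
After byte 1 (0xCA): reg=0x8B
After byte 2 (0x02): reg=0xB6
After byte 3 (0x57): reg=0xA9
After byte 4 (0x68): reg=0x49

Answer: 0x49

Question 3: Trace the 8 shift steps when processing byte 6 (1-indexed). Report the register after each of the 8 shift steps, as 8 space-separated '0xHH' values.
Answer: 0xA9 0x55 0xAA 0x53 0xA6 0x4B 0x96 0x2B

Derivation:
After byte 1 (0xCA): reg=0x8B
After byte 2 (0x02): reg=0xB6
After byte 3 (0x57): reg=0xA9
After byte 4 (0x68): reg=0x49
After byte 5 (0x5B): reg=0x7E
Register before byte 6: 0x7E
After XOR with byte 0xA9: 0xD7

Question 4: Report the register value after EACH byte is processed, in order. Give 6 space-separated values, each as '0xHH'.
0x8B 0xB6 0xA9 0x49 0x7E 0x2B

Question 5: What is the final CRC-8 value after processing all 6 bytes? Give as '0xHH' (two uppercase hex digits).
Answer: 0x2B

Derivation:
After byte 1 (0xCA): reg=0x8B
After byte 2 (0x02): reg=0xB6
After byte 3 (0x57): reg=0xA9
After byte 4 (0x68): reg=0x49
After byte 5 (0x5B): reg=0x7E
After byte 6 (0xA9): reg=0x2B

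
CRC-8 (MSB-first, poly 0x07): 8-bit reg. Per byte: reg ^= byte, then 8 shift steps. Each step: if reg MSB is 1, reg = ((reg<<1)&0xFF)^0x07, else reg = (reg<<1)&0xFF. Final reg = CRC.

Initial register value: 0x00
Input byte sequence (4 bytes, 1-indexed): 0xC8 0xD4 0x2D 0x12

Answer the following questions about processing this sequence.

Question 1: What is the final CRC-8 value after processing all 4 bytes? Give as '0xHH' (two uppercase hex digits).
Answer: 0xA7

Derivation:
After byte 1 (0xC8): reg=0x76
After byte 2 (0xD4): reg=0x67
After byte 3 (0x2D): reg=0xF1
After byte 4 (0x12): reg=0xA7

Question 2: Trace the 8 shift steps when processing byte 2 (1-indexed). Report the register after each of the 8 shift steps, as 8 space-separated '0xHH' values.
Answer: 0x43 0x86 0x0B 0x16 0x2C 0x58 0xB0 0x67

Derivation:
After byte 1 (0xC8): reg=0x76
Register before byte 2: 0x76
After XOR with byte 0xD4: 0xA2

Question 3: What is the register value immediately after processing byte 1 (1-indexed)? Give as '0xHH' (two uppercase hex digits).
Answer: 0x76

Derivation:
After byte 1 (0xC8): reg=0x76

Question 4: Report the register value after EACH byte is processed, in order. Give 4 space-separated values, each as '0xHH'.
0x76 0x67 0xF1 0xA7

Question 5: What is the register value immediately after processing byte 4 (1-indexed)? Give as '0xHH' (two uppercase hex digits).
After byte 1 (0xC8): reg=0x76
After byte 2 (0xD4): reg=0x67
After byte 3 (0x2D): reg=0xF1
After byte 4 (0x12): reg=0xA7

Answer: 0xA7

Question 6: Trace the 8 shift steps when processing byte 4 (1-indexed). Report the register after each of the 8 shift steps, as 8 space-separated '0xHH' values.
Answer: 0xC1 0x85 0x0D 0x1A 0x34 0x68 0xD0 0xA7

Derivation:
After byte 1 (0xC8): reg=0x76
After byte 2 (0xD4): reg=0x67
After byte 3 (0x2D): reg=0xF1
Register before byte 4: 0xF1
After XOR with byte 0x12: 0xE3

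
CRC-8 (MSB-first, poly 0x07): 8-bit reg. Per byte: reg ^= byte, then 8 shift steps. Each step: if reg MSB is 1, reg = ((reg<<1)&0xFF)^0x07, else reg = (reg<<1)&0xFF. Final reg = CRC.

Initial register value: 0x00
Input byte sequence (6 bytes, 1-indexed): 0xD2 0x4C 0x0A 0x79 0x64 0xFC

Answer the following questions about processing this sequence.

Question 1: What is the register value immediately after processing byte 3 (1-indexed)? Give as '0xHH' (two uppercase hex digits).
After byte 1 (0xD2): reg=0x30
After byte 2 (0x4C): reg=0x73
After byte 3 (0x0A): reg=0x68

Answer: 0x68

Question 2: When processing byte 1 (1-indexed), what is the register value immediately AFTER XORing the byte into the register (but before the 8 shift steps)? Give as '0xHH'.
Answer: 0xD2

Derivation:
Register before byte 1: 0x00
Byte 1: 0xD2
0x00 XOR 0xD2 = 0xD2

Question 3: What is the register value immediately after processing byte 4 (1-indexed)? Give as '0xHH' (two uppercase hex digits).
After byte 1 (0xD2): reg=0x30
After byte 2 (0x4C): reg=0x73
After byte 3 (0x0A): reg=0x68
After byte 4 (0x79): reg=0x77

Answer: 0x77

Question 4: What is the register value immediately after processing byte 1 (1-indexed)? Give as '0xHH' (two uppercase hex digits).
Answer: 0x30

Derivation:
After byte 1 (0xD2): reg=0x30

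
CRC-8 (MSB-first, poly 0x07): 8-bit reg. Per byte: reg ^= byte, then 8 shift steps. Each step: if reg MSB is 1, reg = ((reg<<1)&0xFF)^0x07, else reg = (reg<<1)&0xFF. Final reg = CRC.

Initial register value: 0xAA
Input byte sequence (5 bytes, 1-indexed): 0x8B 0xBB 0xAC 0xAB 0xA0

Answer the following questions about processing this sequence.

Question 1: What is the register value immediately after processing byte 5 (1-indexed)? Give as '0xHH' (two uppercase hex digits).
Answer: 0x40

Derivation:
After byte 1 (0x8B): reg=0xE7
After byte 2 (0xBB): reg=0x93
After byte 3 (0xAC): reg=0xBD
After byte 4 (0xAB): reg=0x62
After byte 5 (0xA0): reg=0x40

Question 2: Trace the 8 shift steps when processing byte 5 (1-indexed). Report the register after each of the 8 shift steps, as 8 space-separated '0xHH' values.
Answer: 0x83 0x01 0x02 0x04 0x08 0x10 0x20 0x40

Derivation:
After byte 1 (0x8B): reg=0xE7
After byte 2 (0xBB): reg=0x93
After byte 3 (0xAC): reg=0xBD
After byte 4 (0xAB): reg=0x62
Register before byte 5: 0x62
After XOR with byte 0xA0: 0xC2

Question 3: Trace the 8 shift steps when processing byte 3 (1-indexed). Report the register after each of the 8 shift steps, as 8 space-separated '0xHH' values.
Answer: 0x7E 0xFC 0xFF 0xF9 0xF5 0xED 0xDD 0xBD

Derivation:
After byte 1 (0x8B): reg=0xE7
After byte 2 (0xBB): reg=0x93
Register before byte 3: 0x93
After XOR with byte 0xAC: 0x3F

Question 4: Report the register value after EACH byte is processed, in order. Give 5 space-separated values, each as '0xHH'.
0xE7 0x93 0xBD 0x62 0x40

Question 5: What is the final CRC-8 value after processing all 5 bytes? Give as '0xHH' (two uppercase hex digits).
After byte 1 (0x8B): reg=0xE7
After byte 2 (0xBB): reg=0x93
After byte 3 (0xAC): reg=0xBD
After byte 4 (0xAB): reg=0x62
After byte 5 (0xA0): reg=0x40

Answer: 0x40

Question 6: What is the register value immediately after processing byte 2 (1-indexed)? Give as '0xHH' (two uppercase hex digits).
Answer: 0x93

Derivation:
After byte 1 (0x8B): reg=0xE7
After byte 2 (0xBB): reg=0x93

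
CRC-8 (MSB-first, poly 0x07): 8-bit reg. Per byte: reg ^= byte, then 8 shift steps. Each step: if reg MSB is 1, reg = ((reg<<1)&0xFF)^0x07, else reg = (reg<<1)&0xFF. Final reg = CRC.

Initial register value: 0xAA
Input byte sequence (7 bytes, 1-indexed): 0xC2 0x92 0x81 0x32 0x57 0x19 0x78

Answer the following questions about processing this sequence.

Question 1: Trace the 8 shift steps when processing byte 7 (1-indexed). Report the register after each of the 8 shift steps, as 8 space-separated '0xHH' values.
Answer: 0x46 0x8C 0x1F 0x3E 0x7C 0xF8 0xF7 0xE9

Derivation:
After byte 1 (0xC2): reg=0x1F
After byte 2 (0x92): reg=0xAA
After byte 3 (0x81): reg=0xD1
After byte 4 (0x32): reg=0xA7
After byte 5 (0x57): reg=0xDE
After byte 6 (0x19): reg=0x5B
Register before byte 7: 0x5B
After XOR with byte 0x78: 0x23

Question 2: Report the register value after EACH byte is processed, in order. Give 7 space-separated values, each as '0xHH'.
0x1F 0xAA 0xD1 0xA7 0xDE 0x5B 0xE9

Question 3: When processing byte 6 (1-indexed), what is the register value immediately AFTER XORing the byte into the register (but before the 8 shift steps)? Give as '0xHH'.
Answer: 0xC7

Derivation:
Register before byte 6: 0xDE
Byte 6: 0x19
0xDE XOR 0x19 = 0xC7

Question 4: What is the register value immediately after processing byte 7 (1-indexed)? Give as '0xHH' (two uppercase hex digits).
Answer: 0xE9

Derivation:
After byte 1 (0xC2): reg=0x1F
After byte 2 (0x92): reg=0xAA
After byte 3 (0x81): reg=0xD1
After byte 4 (0x32): reg=0xA7
After byte 5 (0x57): reg=0xDE
After byte 6 (0x19): reg=0x5B
After byte 7 (0x78): reg=0xE9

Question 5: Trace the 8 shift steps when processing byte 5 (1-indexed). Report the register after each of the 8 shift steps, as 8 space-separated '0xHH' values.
After byte 1 (0xC2): reg=0x1F
After byte 2 (0x92): reg=0xAA
After byte 3 (0x81): reg=0xD1
After byte 4 (0x32): reg=0xA7
Register before byte 5: 0xA7
After XOR with byte 0x57: 0xF0

Answer: 0xE7 0xC9 0x95 0x2D 0x5A 0xB4 0x6F 0xDE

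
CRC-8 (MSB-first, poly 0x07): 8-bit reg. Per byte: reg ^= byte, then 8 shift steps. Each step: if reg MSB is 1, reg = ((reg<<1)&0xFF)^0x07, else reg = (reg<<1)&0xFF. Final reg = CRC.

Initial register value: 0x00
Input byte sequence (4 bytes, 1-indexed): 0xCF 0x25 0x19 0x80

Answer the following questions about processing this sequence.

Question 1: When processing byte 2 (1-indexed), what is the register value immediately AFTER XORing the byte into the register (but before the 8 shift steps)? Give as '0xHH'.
Answer: 0x46

Derivation:
Register before byte 2: 0x63
Byte 2: 0x25
0x63 XOR 0x25 = 0x46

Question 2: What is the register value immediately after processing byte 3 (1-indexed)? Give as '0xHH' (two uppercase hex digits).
After byte 1 (0xCF): reg=0x63
After byte 2 (0x25): reg=0xD5
After byte 3 (0x19): reg=0x6A

Answer: 0x6A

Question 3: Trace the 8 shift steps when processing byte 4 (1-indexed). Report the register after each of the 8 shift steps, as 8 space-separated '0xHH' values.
After byte 1 (0xCF): reg=0x63
After byte 2 (0x25): reg=0xD5
After byte 3 (0x19): reg=0x6A
Register before byte 4: 0x6A
After XOR with byte 0x80: 0xEA

Answer: 0xD3 0xA1 0x45 0x8A 0x13 0x26 0x4C 0x98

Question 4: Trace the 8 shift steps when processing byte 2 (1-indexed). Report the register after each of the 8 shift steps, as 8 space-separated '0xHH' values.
After byte 1 (0xCF): reg=0x63
Register before byte 2: 0x63
After XOR with byte 0x25: 0x46

Answer: 0x8C 0x1F 0x3E 0x7C 0xF8 0xF7 0xE9 0xD5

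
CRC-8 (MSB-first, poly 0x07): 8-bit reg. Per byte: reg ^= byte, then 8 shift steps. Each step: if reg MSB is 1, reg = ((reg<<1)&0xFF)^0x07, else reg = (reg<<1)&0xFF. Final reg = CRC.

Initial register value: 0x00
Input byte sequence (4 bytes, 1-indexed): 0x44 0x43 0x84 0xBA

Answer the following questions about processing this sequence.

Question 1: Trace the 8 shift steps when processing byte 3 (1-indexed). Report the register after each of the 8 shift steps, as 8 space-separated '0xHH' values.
After byte 1 (0x44): reg=0xDB
After byte 2 (0x43): reg=0xC1
Register before byte 3: 0xC1
After XOR with byte 0x84: 0x45

Answer: 0x8A 0x13 0x26 0x4C 0x98 0x37 0x6E 0xDC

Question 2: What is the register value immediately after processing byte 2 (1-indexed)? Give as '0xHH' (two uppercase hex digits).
After byte 1 (0x44): reg=0xDB
After byte 2 (0x43): reg=0xC1

Answer: 0xC1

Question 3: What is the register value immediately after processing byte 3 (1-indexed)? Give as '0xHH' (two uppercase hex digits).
Answer: 0xDC

Derivation:
After byte 1 (0x44): reg=0xDB
After byte 2 (0x43): reg=0xC1
After byte 3 (0x84): reg=0xDC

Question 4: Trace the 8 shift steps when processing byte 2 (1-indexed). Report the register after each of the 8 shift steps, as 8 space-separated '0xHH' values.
After byte 1 (0x44): reg=0xDB
Register before byte 2: 0xDB
After XOR with byte 0x43: 0x98

Answer: 0x37 0x6E 0xDC 0xBF 0x79 0xF2 0xE3 0xC1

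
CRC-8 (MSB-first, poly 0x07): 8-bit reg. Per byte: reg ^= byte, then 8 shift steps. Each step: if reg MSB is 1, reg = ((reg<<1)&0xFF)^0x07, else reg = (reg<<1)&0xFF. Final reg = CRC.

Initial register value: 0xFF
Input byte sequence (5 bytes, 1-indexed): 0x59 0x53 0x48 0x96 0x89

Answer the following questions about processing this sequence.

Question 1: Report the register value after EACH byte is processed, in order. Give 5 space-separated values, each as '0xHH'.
0x7B 0xD8 0xF9 0x0A 0x80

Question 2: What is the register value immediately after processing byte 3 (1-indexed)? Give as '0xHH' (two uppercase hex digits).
Answer: 0xF9

Derivation:
After byte 1 (0x59): reg=0x7B
After byte 2 (0x53): reg=0xD8
After byte 3 (0x48): reg=0xF9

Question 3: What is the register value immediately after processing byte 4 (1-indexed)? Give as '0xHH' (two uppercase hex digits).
After byte 1 (0x59): reg=0x7B
After byte 2 (0x53): reg=0xD8
After byte 3 (0x48): reg=0xF9
After byte 4 (0x96): reg=0x0A

Answer: 0x0A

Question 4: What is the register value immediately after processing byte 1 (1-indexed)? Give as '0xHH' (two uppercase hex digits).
After byte 1 (0x59): reg=0x7B

Answer: 0x7B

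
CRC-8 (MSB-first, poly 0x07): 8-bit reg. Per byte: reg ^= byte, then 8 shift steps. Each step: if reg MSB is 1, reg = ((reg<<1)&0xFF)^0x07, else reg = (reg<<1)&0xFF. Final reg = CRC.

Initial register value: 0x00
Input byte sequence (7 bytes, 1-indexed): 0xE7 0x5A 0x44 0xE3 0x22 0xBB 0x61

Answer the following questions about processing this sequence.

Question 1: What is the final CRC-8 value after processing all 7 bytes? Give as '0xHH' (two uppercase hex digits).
After byte 1 (0xE7): reg=0xBB
After byte 2 (0x5A): reg=0xA9
After byte 3 (0x44): reg=0x8D
After byte 4 (0xE3): reg=0x0D
After byte 5 (0x22): reg=0xCD
After byte 6 (0xBB): reg=0x45
After byte 7 (0x61): reg=0xFC

Answer: 0xFC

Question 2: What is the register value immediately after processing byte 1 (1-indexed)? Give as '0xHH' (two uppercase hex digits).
After byte 1 (0xE7): reg=0xBB

Answer: 0xBB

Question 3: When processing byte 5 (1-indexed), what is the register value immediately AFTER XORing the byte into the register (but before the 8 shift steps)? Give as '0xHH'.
Answer: 0x2F

Derivation:
Register before byte 5: 0x0D
Byte 5: 0x22
0x0D XOR 0x22 = 0x2F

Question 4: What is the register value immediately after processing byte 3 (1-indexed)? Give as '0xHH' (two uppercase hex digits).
After byte 1 (0xE7): reg=0xBB
After byte 2 (0x5A): reg=0xA9
After byte 3 (0x44): reg=0x8D

Answer: 0x8D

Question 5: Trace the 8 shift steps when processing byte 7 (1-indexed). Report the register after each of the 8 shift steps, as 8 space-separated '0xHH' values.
After byte 1 (0xE7): reg=0xBB
After byte 2 (0x5A): reg=0xA9
After byte 3 (0x44): reg=0x8D
After byte 4 (0xE3): reg=0x0D
After byte 5 (0x22): reg=0xCD
After byte 6 (0xBB): reg=0x45
Register before byte 7: 0x45
After XOR with byte 0x61: 0x24

Answer: 0x48 0x90 0x27 0x4E 0x9C 0x3F 0x7E 0xFC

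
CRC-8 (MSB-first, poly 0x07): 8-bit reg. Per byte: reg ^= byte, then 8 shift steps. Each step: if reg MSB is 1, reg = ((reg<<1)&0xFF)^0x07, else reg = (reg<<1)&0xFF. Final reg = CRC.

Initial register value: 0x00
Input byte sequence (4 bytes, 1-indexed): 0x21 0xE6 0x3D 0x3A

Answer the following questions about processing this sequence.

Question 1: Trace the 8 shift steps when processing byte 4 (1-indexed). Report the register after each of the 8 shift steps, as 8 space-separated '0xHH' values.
After byte 1 (0x21): reg=0xE7
After byte 2 (0xE6): reg=0x07
After byte 3 (0x3D): reg=0xA6
Register before byte 4: 0xA6
After XOR with byte 0x3A: 0x9C

Answer: 0x3F 0x7E 0xFC 0xFF 0xF9 0xF5 0xED 0xDD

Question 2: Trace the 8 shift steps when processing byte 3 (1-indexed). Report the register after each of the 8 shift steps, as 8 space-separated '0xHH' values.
Answer: 0x74 0xE8 0xD7 0xA9 0x55 0xAA 0x53 0xA6

Derivation:
After byte 1 (0x21): reg=0xE7
After byte 2 (0xE6): reg=0x07
Register before byte 3: 0x07
After XOR with byte 0x3D: 0x3A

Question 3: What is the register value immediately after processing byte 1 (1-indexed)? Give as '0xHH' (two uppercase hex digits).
After byte 1 (0x21): reg=0xE7

Answer: 0xE7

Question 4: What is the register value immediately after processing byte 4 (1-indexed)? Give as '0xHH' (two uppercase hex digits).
After byte 1 (0x21): reg=0xE7
After byte 2 (0xE6): reg=0x07
After byte 3 (0x3D): reg=0xA6
After byte 4 (0x3A): reg=0xDD

Answer: 0xDD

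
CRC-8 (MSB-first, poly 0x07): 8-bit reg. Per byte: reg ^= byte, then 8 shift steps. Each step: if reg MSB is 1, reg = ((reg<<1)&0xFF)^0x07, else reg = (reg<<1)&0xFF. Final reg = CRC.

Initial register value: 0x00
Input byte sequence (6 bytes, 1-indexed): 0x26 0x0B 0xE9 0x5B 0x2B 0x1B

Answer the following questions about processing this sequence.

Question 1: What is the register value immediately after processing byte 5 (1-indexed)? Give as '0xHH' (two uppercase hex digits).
After byte 1 (0x26): reg=0xF2
After byte 2 (0x0B): reg=0xE1
After byte 3 (0xE9): reg=0x38
After byte 4 (0x5B): reg=0x2E
After byte 5 (0x2B): reg=0x1B

Answer: 0x1B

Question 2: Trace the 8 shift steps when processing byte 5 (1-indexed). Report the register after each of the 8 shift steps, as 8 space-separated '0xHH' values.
Answer: 0x0A 0x14 0x28 0x50 0xA0 0x47 0x8E 0x1B

Derivation:
After byte 1 (0x26): reg=0xF2
After byte 2 (0x0B): reg=0xE1
After byte 3 (0xE9): reg=0x38
After byte 4 (0x5B): reg=0x2E
Register before byte 5: 0x2E
After XOR with byte 0x2B: 0x05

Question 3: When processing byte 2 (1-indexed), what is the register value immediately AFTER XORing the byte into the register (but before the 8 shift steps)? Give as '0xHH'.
Register before byte 2: 0xF2
Byte 2: 0x0B
0xF2 XOR 0x0B = 0xF9

Answer: 0xF9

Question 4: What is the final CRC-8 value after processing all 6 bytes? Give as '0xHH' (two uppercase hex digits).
Answer: 0x00

Derivation:
After byte 1 (0x26): reg=0xF2
After byte 2 (0x0B): reg=0xE1
After byte 3 (0xE9): reg=0x38
After byte 4 (0x5B): reg=0x2E
After byte 5 (0x2B): reg=0x1B
After byte 6 (0x1B): reg=0x00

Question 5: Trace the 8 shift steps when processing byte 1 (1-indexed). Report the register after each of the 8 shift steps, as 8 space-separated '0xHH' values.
Answer: 0x4C 0x98 0x37 0x6E 0xDC 0xBF 0x79 0xF2

Derivation:
Register before byte 1: 0x00
After XOR with byte 0x26: 0x26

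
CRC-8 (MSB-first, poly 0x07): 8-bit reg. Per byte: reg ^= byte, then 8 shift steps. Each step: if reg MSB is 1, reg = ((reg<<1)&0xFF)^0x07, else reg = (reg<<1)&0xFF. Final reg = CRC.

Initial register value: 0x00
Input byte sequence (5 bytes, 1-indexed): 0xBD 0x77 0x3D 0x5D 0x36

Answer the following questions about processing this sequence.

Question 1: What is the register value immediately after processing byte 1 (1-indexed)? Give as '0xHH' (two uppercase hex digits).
After byte 1 (0xBD): reg=0x3A

Answer: 0x3A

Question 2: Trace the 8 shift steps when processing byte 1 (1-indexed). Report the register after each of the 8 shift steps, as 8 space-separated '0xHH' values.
Register before byte 1: 0x00
After XOR with byte 0xBD: 0xBD

Answer: 0x7D 0xFA 0xF3 0xE1 0xC5 0x8D 0x1D 0x3A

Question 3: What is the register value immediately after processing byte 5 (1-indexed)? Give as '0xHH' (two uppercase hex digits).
Answer: 0x72

Derivation:
After byte 1 (0xBD): reg=0x3A
After byte 2 (0x77): reg=0xE4
After byte 3 (0x3D): reg=0x01
After byte 4 (0x5D): reg=0x93
After byte 5 (0x36): reg=0x72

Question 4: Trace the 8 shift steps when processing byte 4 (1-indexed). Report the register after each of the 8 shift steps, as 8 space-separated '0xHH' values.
After byte 1 (0xBD): reg=0x3A
After byte 2 (0x77): reg=0xE4
After byte 3 (0x3D): reg=0x01
Register before byte 4: 0x01
After XOR with byte 0x5D: 0x5C

Answer: 0xB8 0x77 0xEE 0xDB 0xB1 0x65 0xCA 0x93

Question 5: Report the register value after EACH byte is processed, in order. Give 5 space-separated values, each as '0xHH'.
0x3A 0xE4 0x01 0x93 0x72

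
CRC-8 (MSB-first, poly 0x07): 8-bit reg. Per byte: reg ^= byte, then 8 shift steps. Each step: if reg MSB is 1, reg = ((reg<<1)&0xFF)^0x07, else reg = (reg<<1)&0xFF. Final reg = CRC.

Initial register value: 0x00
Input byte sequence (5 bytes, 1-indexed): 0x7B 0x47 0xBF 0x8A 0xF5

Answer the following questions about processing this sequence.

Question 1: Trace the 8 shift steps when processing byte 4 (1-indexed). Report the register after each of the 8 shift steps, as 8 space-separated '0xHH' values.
Answer: 0x0A 0x14 0x28 0x50 0xA0 0x47 0x8E 0x1B

Derivation:
After byte 1 (0x7B): reg=0x66
After byte 2 (0x47): reg=0xE7
After byte 3 (0xBF): reg=0x8F
Register before byte 4: 0x8F
After XOR with byte 0x8A: 0x05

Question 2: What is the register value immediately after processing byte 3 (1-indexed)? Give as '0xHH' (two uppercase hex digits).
After byte 1 (0x7B): reg=0x66
After byte 2 (0x47): reg=0xE7
After byte 3 (0xBF): reg=0x8F

Answer: 0x8F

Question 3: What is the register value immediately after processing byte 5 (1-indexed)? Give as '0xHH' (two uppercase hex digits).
After byte 1 (0x7B): reg=0x66
After byte 2 (0x47): reg=0xE7
After byte 3 (0xBF): reg=0x8F
After byte 4 (0x8A): reg=0x1B
After byte 5 (0xF5): reg=0x84

Answer: 0x84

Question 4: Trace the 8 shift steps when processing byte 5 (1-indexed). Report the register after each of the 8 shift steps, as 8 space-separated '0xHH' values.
After byte 1 (0x7B): reg=0x66
After byte 2 (0x47): reg=0xE7
After byte 3 (0xBF): reg=0x8F
After byte 4 (0x8A): reg=0x1B
Register before byte 5: 0x1B
After XOR with byte 0xF5: 0xEE

Answer: 0xDB 0xB1 0x65 0xCA 0x93 0x21 0x42 0x84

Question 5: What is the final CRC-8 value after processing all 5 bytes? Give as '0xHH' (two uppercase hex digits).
Answer: 0x84

Derivation:
After byte 1 (0x7B): reg=0x66
After byte 2 (0x47): reg=0xE7
After byte 3 (0xBF): reg=0x8F
After byte 4 (0x8A): reg=0x1B
After byte 5 (0xF5): reg=0x84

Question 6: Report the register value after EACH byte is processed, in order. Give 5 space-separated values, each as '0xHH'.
0x66 0xE7 0x8F 0x1B 0x84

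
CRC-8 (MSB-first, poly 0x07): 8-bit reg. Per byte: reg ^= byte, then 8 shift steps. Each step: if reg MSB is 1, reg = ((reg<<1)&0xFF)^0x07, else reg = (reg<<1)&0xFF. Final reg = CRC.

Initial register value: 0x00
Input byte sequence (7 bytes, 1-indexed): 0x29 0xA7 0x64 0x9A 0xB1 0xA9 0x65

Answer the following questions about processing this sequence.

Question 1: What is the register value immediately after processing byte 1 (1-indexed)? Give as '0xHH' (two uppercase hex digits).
Answer: 0xDF

Derivation:
After byte 1 (0x29): reg=0xDF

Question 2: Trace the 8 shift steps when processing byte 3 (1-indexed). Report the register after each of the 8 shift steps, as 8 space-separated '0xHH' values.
After byte 1 (0x29): reg=0xDF
After byte 2 (0xA7): reg=0x6F
Register before byte 3: 0x6F
After XOR with byte 0x64: 0x0B

Answer: 0x16 0x2C 0x58 0xB0 0x67 0xCE 0x9B 0x31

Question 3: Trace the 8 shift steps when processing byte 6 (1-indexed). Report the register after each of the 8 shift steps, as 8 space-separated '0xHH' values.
Answer: 0x70 0xE0 0xC7 0x89 0x15 0x2A 0x54 0xA8

Derivation:
After byte 1 (0x29): reg=0xDF
After byte 2 (0xA7): reg=0x6F
After byte 3 (0x64): reg=0x31
After byte 4 (0x9A): reg=0x58
After byte 5 (0xB1): reg=0x91
Register before byte 6: 0x91
After XOR with byte 0xA9: 0x38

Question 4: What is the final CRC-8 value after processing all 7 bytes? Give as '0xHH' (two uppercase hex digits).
After byte 1 (0x29): reg=0xDF
After byte 2 (0xA7): reg=0x6F
After byte 3 (0x64): reg=0x31
After byte 4 (0x9A): reg=0x58
After byte 5 (0xB1): reg=0x91
After byte 6 (0xA9): reg=0xA8
After byte 7 (0x65): reg=0x6D

Answer: 0x6D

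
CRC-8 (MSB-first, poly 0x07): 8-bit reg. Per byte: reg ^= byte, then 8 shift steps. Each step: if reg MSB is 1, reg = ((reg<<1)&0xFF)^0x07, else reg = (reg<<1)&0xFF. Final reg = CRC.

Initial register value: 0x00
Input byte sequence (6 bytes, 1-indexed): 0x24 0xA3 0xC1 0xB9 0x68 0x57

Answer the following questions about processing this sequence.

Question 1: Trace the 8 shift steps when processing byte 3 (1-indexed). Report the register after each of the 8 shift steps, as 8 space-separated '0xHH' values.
Answer: 0xB6 0x6B 0xD6 0xAB 0x51 0xA2 0x43 0x86

Derivation:
After byte 1 (0x24): reg=0xFC
After byte 2 (0xA3): reg=0x9A
Register before byte 3: 0x9A
After XOR with byte 0xC1: 0x5B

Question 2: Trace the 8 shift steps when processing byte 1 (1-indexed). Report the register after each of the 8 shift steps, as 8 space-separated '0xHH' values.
Answer: 0x48 0x90 0x27 0x4E 0x9C 0x3F 0x7E 0xFC

Derivation:
Register before byte 1: 0x00
After XOR with byte 0x24: 0x24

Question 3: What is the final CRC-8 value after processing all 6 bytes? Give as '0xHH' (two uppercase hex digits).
Answer: 0x59

Derivation:
After byte 1 (0x24): reg=0xFC
After byte 2 (0xA3): reg=0x9A
After byte 3 (0xC1): reg=0x86
After byte 4 (0xB9): reg=0xBD
After byte 5 (0x68): reg=0x25
After byte 6 (0x57): reg=0x59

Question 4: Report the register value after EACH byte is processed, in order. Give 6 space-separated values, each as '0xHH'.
0xFC 0x9A 0x86 0xBD 0x25 0x59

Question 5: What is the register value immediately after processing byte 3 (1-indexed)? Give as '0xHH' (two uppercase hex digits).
Answer: 0x86

Derivation:
After byte 1 (0x24): reg=0xFC
After byte 2 (0xA3): reg=0x9A
After byte 3 (0xC1): reg=0x86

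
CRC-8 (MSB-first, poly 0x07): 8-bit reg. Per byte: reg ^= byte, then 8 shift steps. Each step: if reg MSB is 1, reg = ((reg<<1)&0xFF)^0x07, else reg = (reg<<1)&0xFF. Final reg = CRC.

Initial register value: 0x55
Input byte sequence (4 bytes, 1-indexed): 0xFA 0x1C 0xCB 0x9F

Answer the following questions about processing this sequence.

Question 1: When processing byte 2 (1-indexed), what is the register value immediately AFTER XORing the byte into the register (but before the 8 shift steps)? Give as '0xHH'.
Answer: 0x58

Derivation:
Register before byte 2: 0x44
Byte 2: 0x1C
0x44 XOR 0x1C = 0x58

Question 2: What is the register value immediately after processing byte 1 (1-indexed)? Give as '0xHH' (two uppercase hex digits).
Answer: 0x44

Derivation:
After byte 1 (0xFA): reg=0x44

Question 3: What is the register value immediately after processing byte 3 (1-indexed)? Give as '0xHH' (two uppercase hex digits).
After byte 1 (0xFA): reg=0x44
After byte 2 (0x1C): reg=0x8F
After byte 3 (0xCB): reg=0xDB

Answer: 0xDB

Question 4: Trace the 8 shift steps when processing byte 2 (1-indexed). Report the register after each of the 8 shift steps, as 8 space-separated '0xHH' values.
Answer: 0xB0 0x67 0xCE 0x9B 0x31 0x62 0xC4 0x8F

Derivation:
After byte 1 (0xFA): reg=0x44
Register before byte 2: 0x44
After XOR with byte 0x1C: 0x58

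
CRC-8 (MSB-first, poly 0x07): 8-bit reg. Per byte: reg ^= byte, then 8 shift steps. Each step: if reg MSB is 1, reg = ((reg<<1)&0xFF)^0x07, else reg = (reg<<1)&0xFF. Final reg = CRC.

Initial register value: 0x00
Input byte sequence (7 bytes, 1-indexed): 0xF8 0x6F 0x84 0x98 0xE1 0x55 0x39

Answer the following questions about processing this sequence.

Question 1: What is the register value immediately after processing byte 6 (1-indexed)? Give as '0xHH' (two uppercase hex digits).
Answer: 0x87

Derivation:
After byte 1 (0xF8): reg=0xE6
After byte 2 (0x6F): reg=0xB6
After byte 3 (0x84): reg=0x9E
After byte 4 (0x98): reg=0x12
After byte 5 (0xE1): reg=0xD7
After byte 6 (0x55): reg=0x87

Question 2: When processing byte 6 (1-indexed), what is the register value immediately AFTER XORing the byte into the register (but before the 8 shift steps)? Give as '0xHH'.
Register before byte 6: 0xD7
Byte 6: 0x55
0xD7 XOR 0x55 = 0x82

Answer: 0x82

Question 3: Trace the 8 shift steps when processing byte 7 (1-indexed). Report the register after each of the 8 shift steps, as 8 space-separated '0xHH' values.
Answer: 0x7B 0xF6 0xEB 0xD1 0xA5 0x4D 0x9A 0x33

Derivation:
After byte 1 (0xF8): reg=0xE6
After byte 2 (0x6F): reg=0xB6
After byte 3 (0x84): reg=0x9E
After byte 4 (0x98): reg=0x12
After byte 5 (0xE1): reg=0xD7
After byte 6 (0x55): reg=0x87
Register before byte 7: 0x87
After XOR with byte 0x39: 0xBE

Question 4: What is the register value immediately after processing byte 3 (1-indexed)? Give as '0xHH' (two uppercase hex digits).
After byte 1 (0xF8): reg=0xE6
After byte 2 (0x6F): reg=0xB6
After byte 3 (0x84): reg=0x9E

Answer: 0x9E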